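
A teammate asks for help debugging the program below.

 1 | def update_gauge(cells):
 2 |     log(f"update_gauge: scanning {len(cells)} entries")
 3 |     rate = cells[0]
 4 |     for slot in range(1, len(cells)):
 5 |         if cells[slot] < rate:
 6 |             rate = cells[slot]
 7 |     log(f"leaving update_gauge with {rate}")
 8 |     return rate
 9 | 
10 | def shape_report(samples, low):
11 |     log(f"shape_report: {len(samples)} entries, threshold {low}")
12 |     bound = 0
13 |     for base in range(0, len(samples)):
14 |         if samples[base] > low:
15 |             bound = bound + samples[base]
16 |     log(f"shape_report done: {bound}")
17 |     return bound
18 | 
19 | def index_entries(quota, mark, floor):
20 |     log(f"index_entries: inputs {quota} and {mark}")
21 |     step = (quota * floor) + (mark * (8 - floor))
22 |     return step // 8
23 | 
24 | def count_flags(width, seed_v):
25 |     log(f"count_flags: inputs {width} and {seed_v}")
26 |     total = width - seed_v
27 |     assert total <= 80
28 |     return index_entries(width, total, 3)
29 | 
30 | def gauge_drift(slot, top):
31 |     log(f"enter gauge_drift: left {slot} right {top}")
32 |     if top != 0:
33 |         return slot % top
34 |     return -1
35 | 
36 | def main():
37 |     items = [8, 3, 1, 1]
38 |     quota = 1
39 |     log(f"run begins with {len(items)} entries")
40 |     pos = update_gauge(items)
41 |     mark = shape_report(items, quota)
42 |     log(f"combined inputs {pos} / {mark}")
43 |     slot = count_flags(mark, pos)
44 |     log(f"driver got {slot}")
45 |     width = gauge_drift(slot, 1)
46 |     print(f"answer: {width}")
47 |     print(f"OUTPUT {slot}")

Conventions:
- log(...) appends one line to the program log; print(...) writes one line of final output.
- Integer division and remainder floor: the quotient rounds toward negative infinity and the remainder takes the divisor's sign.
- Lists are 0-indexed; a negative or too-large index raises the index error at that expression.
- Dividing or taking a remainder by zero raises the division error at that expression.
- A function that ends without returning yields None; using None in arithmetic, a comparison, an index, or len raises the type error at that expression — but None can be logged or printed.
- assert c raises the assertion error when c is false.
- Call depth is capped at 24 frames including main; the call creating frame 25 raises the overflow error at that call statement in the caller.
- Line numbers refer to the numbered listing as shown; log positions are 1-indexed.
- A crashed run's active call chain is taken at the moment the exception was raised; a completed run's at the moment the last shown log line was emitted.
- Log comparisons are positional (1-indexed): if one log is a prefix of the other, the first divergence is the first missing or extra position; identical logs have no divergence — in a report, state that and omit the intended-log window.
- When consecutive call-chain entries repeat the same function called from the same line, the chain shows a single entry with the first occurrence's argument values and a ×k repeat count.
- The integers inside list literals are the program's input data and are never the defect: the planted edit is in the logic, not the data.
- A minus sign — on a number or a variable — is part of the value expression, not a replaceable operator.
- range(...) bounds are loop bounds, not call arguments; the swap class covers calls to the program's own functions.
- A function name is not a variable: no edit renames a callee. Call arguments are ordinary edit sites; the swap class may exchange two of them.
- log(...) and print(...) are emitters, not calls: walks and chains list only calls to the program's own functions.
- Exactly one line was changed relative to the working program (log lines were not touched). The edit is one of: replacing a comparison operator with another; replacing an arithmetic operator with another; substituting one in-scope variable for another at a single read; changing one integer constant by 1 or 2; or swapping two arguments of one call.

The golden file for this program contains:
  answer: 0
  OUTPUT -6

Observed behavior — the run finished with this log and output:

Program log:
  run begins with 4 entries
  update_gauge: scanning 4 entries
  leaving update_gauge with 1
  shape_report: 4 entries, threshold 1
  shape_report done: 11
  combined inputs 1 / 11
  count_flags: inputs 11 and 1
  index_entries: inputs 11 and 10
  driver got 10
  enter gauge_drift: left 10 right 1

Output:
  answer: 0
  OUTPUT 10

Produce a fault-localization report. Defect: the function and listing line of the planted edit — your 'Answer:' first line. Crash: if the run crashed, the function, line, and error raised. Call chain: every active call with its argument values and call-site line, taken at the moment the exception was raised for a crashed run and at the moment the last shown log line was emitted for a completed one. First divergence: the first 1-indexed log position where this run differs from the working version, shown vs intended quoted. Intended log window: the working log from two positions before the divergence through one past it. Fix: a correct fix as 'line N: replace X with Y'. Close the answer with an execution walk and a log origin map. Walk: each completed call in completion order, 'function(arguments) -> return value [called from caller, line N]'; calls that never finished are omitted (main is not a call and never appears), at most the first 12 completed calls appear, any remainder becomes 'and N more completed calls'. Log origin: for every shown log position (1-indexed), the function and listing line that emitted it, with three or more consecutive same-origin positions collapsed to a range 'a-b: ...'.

Answer: the defect is in main at line 43.
Key fact: The earliest visible damage is log position 7 — 'count_flags: inputs 11 and 1' rather than the intended 'count_flags: inputs 1 and 11'.
Call chain: main -> gauge_drift(10, 1) (called at line 45).
First divergence: at position 7 the run shows 'count_flags: inputs 11 and 1' where the working version logs 'count_flags: inputs 1 and 11'.
Intended log window:
  5: shape_report done: 11
  6: combined inputs 1 / 11
  7: count_flags: inputs 1 and 11
  8: index_entries: inputs 1 and -10
Execution walk:
  update_gauge([8, 3, 1, 1]) -> 1  [called from main, line 40]
  shape_report([8, 3, 1, 1], 1) -> 11  [called from main, line 41]
  index_entries(11, 10, 3) -> 10  [called from count_flags, line 28]
  count_flags(11, 1) -> 10  [called from main, line 43]
  gauge_drift(10, 1) -> 0  [called from main, line 45]
Origin of each log line:
  1: logged in main at line 39
  2: logged in update_gauge at line 2
  3: logged in update_gauge at line 7
  4: logged in shape_report at line 11
  5: logged in shape_report at line 16
  6: logged in main at line 42
  7: logged in count_flags at line 25
  8: logged in index_entries at line 20
  9: logged in main at line 44
  10: logged in gauge_drift at line 31
A correct fix: line 43: replace `count_flags(mark, pos)` with `count_flags(pos, mark)`.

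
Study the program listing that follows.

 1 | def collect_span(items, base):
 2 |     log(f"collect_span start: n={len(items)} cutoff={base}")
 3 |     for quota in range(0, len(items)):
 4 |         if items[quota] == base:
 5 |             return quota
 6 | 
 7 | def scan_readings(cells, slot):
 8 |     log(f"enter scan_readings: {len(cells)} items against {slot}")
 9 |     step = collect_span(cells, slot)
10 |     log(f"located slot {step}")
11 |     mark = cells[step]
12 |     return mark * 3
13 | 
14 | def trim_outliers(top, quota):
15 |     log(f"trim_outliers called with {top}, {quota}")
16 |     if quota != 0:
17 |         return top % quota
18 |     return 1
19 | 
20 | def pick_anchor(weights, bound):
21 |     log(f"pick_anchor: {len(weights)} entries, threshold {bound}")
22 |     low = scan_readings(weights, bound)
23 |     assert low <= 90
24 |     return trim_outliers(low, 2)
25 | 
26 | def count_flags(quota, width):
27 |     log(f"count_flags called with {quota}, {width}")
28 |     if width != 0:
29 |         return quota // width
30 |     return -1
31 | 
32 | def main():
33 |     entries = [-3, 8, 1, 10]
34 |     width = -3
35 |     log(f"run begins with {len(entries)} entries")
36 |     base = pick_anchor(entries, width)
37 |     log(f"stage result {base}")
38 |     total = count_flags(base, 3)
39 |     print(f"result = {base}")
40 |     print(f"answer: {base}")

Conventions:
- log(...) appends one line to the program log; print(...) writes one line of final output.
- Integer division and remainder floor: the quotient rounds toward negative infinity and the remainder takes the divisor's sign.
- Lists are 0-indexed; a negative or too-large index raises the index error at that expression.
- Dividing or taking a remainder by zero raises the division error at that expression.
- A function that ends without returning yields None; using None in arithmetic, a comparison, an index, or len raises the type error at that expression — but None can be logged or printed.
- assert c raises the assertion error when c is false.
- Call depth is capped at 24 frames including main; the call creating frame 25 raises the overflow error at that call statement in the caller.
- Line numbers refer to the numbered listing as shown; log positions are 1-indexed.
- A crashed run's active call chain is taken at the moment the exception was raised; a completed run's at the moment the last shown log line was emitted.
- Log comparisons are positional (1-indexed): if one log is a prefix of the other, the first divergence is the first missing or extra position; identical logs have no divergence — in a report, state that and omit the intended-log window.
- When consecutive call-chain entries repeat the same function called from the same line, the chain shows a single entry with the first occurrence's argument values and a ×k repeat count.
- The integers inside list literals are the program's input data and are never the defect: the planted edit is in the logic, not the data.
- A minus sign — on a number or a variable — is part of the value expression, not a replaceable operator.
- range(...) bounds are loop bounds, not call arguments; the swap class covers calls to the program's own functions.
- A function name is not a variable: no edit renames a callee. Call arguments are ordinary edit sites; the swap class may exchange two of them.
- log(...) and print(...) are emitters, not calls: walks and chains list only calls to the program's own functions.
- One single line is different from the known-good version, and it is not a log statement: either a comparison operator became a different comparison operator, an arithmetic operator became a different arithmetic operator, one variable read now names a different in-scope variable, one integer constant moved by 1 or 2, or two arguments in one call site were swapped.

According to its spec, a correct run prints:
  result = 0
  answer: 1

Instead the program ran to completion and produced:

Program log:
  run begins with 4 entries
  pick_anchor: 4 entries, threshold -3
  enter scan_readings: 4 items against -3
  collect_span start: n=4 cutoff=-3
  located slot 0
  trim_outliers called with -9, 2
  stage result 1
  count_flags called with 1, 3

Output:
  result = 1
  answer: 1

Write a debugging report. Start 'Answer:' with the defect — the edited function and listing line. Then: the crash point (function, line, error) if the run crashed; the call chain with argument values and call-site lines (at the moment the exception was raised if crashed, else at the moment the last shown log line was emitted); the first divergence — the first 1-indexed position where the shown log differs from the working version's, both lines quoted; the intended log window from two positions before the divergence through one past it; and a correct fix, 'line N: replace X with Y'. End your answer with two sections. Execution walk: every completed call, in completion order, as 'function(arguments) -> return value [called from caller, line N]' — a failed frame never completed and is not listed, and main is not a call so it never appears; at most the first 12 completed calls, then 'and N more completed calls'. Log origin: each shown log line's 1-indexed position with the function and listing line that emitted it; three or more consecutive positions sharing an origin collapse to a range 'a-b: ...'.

Answer: the defect is in main at line 39.
Key fact: Every logged value matches the working version; the printed result is what differs.
Call chain: main -> count_flags(1, 3) (called at line 38).
First divergence: there is none — every log position agrees.
Execution walk:
  collect_span([-3, 8, 1, 10], -3) -> 0  [called from scan_readings, line 9]
  scan_readings([-3, 8, 1, 10], -3) -> -9  [called from pick_anchor, line 22]
  trim_outliers(-9, 2) -> 1  [called from pick_anchor, line 24]
  pick_anchor([-3, 8, 1, 10], -3) -> 1  [called from main, line 36]
  count_flags(1, 3) -> 0  [called from main, line 38]
Log line origins:
  1: from main, line 35
  2: from pick_anchor, line 21
  3: from scan_readings, line 8
  4: from collect_span, line 2
  5: from scan_readings, line 10
  6: from trim_outliers, line 15
  7: from main, line 37
  8: from count_flags, line 27
A correct fix: line 39: replace `base` with `total`.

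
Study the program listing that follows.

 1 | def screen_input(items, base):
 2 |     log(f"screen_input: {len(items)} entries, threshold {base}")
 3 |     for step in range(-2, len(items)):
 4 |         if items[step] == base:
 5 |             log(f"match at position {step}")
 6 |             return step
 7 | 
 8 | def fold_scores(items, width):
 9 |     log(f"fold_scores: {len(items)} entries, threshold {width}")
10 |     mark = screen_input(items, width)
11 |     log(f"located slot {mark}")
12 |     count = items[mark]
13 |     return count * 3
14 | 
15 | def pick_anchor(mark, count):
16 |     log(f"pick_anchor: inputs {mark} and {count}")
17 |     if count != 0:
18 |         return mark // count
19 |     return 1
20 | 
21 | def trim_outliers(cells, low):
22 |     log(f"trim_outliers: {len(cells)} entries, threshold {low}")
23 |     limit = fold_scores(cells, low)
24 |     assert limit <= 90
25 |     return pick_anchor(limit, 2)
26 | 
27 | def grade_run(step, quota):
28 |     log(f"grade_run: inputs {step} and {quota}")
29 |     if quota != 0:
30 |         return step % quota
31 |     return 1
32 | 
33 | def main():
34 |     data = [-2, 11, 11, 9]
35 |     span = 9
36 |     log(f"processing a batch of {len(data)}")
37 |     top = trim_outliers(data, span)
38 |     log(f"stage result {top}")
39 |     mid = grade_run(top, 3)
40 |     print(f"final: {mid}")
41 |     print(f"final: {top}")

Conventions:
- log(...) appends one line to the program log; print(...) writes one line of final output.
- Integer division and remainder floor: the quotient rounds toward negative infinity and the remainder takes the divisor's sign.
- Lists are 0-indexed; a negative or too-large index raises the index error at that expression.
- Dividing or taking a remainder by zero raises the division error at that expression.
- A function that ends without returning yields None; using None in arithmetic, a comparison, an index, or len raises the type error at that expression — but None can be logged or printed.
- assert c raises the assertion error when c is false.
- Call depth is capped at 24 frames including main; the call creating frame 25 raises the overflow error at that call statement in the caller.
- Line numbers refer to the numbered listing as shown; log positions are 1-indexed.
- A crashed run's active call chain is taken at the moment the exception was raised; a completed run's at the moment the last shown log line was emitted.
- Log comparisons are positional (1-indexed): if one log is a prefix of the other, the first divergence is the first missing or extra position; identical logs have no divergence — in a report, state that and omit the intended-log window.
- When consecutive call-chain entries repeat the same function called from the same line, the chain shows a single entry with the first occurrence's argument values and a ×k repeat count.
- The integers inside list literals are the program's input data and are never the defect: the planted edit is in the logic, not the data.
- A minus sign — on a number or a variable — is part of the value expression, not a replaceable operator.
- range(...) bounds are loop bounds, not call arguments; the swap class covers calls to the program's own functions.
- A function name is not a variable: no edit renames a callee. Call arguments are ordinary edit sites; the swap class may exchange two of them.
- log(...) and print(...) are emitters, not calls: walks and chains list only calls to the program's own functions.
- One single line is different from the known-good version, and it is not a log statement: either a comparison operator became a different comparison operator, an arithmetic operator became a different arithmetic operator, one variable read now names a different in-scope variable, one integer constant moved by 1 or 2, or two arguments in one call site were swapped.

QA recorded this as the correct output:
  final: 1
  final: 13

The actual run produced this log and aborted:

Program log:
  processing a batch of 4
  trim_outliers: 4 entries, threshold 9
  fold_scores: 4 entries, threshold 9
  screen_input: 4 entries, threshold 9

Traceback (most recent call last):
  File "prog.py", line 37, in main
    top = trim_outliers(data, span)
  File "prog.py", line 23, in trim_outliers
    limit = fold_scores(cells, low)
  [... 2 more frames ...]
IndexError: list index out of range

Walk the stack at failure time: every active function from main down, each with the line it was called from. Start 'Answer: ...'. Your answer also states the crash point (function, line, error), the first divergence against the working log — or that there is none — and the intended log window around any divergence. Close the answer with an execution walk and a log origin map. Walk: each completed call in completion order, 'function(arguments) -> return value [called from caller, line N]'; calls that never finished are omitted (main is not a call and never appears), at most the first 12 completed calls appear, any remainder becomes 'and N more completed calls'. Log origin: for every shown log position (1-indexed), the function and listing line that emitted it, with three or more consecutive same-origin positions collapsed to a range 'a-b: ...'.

Answer: main -> trim_outliers (called at line 37) -> fold_scores (called at line 23) -> screen_input (called at line 10).
The tell: The shown log is a 4-line prefix of the intended one, whose next entry is 'match at position 3'.
Crash: screen_input, line 4, IndexError.
First divergence: position 5; the shown log stops at 4 lines while the working version next logs 'match at position 3'.
Intended log window:
  3: fold_scores: 4 entries, threshold 9
  4: screen_input: 4 entries, threshold 9
  5: match at position 3
  6: located slot 3
Execution walk:
  (no call completed)
Log origins:
  1: emitted by main (line 36)
  2: emitted by trim_outliers (line 22)
  3: emitted by fold_scores (line 9)
  4: emitted by screen_input (line 2)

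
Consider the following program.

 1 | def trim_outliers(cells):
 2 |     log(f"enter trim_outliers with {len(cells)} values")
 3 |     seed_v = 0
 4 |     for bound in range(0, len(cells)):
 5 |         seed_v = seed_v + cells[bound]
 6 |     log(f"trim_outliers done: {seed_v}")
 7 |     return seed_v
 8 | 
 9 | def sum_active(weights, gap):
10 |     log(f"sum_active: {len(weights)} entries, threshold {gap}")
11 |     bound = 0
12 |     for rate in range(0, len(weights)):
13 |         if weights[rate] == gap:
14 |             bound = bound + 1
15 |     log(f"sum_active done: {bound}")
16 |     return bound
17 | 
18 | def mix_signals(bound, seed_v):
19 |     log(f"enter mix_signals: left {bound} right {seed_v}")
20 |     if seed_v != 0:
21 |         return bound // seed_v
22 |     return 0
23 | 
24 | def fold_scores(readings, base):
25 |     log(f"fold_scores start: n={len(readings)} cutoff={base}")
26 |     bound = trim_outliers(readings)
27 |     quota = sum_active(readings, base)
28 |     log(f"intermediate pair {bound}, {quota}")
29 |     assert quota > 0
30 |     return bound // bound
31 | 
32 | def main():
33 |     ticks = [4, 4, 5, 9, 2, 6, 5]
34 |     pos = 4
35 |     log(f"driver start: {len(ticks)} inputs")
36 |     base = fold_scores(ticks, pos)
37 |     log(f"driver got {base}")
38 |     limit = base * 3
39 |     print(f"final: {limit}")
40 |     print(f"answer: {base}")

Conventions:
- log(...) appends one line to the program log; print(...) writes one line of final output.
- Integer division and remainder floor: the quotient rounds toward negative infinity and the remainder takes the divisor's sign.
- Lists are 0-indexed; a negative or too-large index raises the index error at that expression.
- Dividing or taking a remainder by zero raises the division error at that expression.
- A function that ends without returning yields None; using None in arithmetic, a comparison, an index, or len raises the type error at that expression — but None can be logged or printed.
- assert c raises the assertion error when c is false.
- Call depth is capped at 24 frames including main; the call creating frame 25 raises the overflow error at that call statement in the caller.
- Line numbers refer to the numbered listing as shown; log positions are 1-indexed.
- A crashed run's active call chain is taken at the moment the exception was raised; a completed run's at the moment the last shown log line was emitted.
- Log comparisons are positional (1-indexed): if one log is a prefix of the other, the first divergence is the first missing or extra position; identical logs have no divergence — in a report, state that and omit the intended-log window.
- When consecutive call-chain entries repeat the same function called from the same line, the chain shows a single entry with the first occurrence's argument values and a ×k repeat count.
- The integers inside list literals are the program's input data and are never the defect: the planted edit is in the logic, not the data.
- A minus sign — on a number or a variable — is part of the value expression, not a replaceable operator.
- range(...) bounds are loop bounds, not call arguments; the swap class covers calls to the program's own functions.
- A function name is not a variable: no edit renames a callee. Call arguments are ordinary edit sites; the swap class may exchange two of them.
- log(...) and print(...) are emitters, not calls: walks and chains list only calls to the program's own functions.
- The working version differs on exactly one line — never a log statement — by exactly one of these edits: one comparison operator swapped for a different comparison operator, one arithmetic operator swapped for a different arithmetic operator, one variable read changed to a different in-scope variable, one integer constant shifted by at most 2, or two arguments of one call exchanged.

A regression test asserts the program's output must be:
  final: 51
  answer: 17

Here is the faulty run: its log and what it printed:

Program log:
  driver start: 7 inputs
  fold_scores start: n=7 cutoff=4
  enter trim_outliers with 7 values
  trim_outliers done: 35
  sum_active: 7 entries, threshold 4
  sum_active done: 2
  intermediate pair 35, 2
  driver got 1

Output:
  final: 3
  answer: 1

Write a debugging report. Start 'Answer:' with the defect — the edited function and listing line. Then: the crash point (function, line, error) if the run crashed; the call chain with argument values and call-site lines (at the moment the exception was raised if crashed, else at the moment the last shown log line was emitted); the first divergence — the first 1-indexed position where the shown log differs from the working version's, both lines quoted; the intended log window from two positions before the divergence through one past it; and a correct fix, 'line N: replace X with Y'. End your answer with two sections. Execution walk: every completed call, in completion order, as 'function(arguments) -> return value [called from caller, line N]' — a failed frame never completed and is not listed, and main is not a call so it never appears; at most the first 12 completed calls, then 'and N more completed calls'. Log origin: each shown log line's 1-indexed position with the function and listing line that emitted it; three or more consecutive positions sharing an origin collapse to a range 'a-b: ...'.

Answer: the defect is in fold_scores at line 30.
Key observation: Log line 8 is where behavior first shows: 'driver got 1' appears instead of 'driver got 17'.
Call chain: main.
First divergence: position 8; shown 'driver got 1' vs intended 'driver got 17'.
Intended log window:
  6: sum_active done: 2
  7: intermediate pair 35, 2
  8: driver got 17
Execution walk:
  trim_outliers([4, 4, 5, 9, 2, 6, 5]) -> 35  [called from fold_scores, line 26]
  sum_active([4, 4, 5, 9, 2, 6, 5], 4) -> 2  [called from fold_scores, line 27]
  fold_scores([4, 4, 5, 9, 2, 6, 5], 4) -> 1  [called from main, line 36]
Log origins:
  1: emitted by main (line 35)
  2: emitted by fold_scores (line 25)
  3: emitted by trim_outliers (line 2)
  4: emitted by trim_outliers (line 6)
  5: emitted by sum_active (line 10)
  6: emitted by sum_active (line 15)
  7: emitted by fold_scores (line 28)
  8: emitted by main (line 37)
A correct fix: line 30: replace `bound // bound` with `bound // quota`.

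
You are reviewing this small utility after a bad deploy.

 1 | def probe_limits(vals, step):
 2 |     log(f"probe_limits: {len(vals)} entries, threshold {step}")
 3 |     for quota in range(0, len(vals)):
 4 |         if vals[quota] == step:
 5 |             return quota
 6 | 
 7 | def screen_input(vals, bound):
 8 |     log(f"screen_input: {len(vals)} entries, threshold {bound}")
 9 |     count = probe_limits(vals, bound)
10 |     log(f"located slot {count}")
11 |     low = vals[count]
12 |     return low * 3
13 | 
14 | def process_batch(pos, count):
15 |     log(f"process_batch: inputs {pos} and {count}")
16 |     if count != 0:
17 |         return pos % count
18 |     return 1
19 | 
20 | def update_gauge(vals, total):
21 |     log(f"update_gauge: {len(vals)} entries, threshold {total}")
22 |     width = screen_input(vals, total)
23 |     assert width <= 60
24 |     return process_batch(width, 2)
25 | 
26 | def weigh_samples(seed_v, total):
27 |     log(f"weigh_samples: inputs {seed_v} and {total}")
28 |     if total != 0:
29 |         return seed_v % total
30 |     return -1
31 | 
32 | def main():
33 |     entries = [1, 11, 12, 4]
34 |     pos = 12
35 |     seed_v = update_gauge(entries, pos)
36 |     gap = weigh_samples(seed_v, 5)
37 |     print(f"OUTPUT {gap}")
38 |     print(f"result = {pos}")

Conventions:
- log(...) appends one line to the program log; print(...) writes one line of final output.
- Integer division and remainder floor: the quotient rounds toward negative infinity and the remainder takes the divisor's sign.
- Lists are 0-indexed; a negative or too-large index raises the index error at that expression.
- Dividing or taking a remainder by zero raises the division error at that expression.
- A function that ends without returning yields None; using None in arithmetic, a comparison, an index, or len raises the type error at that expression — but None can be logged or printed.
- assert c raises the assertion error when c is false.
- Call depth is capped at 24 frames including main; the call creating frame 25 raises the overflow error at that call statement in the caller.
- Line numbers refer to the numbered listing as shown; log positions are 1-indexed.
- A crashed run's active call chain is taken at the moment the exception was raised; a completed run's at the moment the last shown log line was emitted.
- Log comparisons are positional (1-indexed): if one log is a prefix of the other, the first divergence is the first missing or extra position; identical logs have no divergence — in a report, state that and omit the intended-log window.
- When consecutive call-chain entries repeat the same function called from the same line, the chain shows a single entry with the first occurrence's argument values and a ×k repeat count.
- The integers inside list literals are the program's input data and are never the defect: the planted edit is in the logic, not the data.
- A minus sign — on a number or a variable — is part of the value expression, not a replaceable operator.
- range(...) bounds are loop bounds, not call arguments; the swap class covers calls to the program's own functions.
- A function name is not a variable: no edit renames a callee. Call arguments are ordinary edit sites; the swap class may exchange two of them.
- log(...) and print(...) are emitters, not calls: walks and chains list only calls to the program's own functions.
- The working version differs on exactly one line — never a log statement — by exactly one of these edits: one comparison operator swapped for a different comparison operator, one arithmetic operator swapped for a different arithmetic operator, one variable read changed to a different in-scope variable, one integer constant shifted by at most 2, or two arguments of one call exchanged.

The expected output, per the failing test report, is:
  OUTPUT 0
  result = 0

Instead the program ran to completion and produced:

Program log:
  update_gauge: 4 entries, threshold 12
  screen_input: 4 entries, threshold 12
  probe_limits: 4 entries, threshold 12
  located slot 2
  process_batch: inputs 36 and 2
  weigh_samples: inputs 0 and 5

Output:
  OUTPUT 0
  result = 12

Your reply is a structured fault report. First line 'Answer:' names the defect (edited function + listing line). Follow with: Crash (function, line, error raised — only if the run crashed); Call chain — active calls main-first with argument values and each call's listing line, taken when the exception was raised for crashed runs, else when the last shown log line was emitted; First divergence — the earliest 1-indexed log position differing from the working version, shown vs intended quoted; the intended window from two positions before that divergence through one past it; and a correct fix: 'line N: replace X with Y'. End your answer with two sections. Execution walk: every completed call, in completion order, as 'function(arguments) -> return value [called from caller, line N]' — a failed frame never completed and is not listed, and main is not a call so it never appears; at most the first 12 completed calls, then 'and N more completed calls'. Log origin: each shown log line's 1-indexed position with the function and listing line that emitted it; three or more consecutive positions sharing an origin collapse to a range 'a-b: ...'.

Answer: the defect is in main at line 38.
Core observation: The two runs log identically and part ways only at the printed values.
Call chain: main -> weigh_samples(0, 5) (called at line 36).
First divergence: none — the logs agree in full.
Execution walk:
  probe_limits([1, 11, 12, 4], 12) -> 2  [called from screen_input, line 9]
  screen_input([1, 11, 12, 4], 12) -> 36  [called from update_gauge, line 22]
  process_batch(36, 2) -> 0  [called from update_gauge, line 24]
  update_gauge([1, 11, 12, 4], 12) -> 0  [called from main, line 35]
  weigh_samples(0, 5) -> 0  [called from main, line 36]
Log origin:
  1: from update_gauge, line 21
  2: from screen_input, line 8
  3: from probe_limits, line 2
  4: from screen_input, line 10
  5: from process_batch, line 15
  6: from weigh_samples, line 27
A correct fix: line 38: replace `pos` with `seed_v`.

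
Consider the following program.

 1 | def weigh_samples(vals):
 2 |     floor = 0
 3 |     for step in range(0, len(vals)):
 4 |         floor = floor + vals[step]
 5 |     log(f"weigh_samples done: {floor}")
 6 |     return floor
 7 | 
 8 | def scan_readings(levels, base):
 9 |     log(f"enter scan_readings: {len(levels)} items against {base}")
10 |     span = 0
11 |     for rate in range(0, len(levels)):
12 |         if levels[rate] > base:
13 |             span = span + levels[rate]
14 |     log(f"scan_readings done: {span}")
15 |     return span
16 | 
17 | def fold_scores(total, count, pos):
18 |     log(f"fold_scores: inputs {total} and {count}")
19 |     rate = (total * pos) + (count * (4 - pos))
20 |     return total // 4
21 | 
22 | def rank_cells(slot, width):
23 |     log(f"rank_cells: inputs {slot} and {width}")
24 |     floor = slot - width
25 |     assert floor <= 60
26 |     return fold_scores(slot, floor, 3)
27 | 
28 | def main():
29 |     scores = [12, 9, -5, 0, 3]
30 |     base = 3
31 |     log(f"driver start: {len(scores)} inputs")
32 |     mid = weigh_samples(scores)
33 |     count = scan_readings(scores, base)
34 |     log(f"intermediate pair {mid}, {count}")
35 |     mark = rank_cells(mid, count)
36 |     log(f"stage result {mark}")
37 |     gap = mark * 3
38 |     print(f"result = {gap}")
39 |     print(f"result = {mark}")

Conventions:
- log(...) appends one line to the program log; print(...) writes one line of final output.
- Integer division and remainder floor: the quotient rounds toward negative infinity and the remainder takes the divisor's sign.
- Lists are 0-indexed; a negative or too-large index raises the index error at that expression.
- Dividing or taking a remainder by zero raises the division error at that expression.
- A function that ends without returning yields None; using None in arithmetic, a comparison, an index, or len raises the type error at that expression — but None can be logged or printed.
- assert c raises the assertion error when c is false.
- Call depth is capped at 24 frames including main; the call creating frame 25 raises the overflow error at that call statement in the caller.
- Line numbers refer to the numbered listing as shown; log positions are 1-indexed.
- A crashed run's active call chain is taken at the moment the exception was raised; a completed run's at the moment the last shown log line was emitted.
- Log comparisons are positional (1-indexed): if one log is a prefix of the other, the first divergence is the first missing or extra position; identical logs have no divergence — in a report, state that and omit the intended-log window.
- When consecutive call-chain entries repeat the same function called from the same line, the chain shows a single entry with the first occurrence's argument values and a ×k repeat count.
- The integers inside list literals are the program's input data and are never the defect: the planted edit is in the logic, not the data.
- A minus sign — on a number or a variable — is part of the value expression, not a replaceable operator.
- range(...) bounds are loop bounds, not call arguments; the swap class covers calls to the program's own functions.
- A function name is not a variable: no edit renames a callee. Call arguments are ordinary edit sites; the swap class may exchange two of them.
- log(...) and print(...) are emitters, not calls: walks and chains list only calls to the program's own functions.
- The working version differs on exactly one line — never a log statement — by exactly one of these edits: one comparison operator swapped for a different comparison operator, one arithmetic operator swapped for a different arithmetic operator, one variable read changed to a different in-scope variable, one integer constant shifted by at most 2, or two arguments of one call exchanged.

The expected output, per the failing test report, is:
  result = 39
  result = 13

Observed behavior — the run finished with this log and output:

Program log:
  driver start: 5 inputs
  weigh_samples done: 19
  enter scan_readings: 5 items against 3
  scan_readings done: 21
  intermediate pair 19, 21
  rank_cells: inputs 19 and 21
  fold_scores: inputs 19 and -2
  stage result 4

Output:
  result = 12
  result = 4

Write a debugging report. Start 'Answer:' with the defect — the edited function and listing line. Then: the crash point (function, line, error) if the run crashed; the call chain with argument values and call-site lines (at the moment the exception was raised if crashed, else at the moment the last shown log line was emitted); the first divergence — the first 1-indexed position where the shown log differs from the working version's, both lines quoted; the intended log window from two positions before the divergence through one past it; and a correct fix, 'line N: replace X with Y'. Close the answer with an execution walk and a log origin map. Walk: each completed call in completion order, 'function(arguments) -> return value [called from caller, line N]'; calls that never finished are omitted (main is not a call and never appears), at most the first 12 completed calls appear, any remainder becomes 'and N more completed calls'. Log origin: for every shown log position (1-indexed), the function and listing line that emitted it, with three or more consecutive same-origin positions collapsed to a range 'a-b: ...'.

Answer: the defect is in fold_scores at line 20.
The tell: Log line 8 is where behavior first shows: 'stage result 4' appears instead of 'stage result 13'.
Call chain: main.
First divergence: position 8 — the shown line 'stage result 4' should read 'stage result 13'.
Intended log window:
  6: rank_cells: inputs 19 and 21
  7: fold_scores: inputs 19 and -2
  8: stage result 13
Execution walk:
  weigh_samples([12, 9, -5, 0, 3]) -> 19  [called from main, line 32]
  scan_readings([12, 9, -5, 0, 3], 3) -> 21  [called from main, line 33]
  fold_scores(19, -2, 3) -> 4  [called from rank_cells, line 26]
  rank_cells(19, 21) -> 4  [called from main, line 35]
Log line origins:
  1 — main, line 31
  2 — weigh_samples, line 5
  3 — scan_readings, line 9
  4 — scan_readings, line 14
  5 — main, line 34
  6 — rank_cells, line 23
  7 — fold_scores, line 18
  8 — main, line 36
A correct fix: line 20: replace `total` with `rate`.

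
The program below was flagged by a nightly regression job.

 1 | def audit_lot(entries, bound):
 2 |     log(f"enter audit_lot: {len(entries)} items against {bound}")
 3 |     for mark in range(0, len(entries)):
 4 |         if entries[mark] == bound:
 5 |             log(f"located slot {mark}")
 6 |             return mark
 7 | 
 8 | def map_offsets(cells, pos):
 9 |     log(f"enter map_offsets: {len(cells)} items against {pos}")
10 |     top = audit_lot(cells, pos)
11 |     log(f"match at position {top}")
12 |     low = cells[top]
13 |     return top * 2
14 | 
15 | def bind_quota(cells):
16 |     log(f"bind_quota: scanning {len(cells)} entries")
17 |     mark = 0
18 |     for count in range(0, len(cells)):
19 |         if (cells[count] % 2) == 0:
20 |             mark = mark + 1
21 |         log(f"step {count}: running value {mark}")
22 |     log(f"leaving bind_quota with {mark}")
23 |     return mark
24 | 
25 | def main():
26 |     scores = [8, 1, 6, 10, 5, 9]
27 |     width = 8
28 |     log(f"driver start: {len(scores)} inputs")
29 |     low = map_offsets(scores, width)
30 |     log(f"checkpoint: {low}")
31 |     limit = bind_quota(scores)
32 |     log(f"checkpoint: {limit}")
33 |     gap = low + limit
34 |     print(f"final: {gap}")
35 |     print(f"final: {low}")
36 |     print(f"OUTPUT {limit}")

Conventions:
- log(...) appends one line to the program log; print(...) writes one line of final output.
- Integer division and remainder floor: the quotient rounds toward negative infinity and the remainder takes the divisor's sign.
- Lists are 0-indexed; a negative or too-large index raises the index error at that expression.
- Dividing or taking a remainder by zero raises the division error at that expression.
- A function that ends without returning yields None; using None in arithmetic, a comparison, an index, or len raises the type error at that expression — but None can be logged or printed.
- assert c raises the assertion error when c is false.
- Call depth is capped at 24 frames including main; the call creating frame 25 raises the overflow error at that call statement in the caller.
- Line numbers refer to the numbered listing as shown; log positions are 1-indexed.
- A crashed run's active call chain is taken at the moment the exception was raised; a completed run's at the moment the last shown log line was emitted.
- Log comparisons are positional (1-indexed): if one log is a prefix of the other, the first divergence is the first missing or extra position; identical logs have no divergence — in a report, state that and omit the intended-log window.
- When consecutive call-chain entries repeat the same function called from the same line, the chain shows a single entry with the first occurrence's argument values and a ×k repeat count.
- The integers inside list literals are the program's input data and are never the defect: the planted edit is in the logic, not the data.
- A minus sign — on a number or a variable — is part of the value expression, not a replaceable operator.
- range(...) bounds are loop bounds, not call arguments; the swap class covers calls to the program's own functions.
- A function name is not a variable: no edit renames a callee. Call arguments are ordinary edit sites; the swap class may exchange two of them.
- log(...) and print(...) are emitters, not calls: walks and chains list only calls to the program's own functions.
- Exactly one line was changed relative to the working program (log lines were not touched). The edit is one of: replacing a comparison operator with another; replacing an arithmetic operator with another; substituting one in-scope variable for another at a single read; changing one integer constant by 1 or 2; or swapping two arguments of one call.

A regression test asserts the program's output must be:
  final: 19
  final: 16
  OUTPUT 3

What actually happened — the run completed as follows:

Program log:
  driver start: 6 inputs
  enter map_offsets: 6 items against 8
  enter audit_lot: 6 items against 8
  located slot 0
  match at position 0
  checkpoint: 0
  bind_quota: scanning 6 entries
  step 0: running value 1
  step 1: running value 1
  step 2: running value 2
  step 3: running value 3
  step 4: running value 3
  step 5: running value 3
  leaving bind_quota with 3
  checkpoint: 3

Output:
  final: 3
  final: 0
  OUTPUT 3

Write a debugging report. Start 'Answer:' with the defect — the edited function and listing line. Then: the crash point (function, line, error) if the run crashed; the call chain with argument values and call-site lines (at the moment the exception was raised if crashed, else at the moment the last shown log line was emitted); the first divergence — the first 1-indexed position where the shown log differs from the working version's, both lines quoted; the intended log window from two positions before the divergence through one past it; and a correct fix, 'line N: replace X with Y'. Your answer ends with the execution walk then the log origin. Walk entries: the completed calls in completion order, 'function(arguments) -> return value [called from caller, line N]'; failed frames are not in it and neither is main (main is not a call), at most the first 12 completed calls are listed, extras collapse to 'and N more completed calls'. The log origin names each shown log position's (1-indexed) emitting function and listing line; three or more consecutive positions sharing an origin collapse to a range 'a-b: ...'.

Answer: the defect is in map_offsets at line 13.
The tell: Everything matches until log position 6, which reads 'checkpoint: 0' in place of 'checkpoint: 16'.
Call chain: main.
First divergence: position 6 — the shown line 'checkpoint: 0' should read 'checkpoint: 16'.
Intended log window:
  4: located slot 0
  5: match at position 0
  6: checkpoint: 16
  7: bind_quota: scanning 6 entries
Execution walk:
  audit_lot([8, 1, 6, 10, 5, 9], 8) -> 0  [called from map_offsets, line 10]
  map_offsets([8, 1, 6, 10, 5, 9], 8) -> 0  [called from main, line 29]
  bind_quota([8, 1, 6, 10, 5, 9]) -> 3  [called from main, line 31]
Log origin:
  1: from main, line 28
  2: from map_offsets, line 9
  3: from audit_lot, line 2
  4: from audit_lot, line 5
  5: from map_offsets, line 11
  6: from main, line 30
  7: from bind_quota, line 16
  8-13: from bind_quota, line 21
  14: from bind_quota, line 22
  15: from main, line 32
A correct fix: line 13: replace `top` with `low`.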